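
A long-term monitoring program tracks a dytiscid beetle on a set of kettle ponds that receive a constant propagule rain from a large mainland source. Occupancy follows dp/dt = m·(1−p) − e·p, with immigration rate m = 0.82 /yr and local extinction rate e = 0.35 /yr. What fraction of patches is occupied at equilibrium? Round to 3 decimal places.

0.701

At equilibrium the propagule rain into empty patches balances local extinction: m(1−p*) = e·p*.
p* = m/(m+e) = 0.82/(0.82+0.35) = 0.82/1.1700 = 0.7009.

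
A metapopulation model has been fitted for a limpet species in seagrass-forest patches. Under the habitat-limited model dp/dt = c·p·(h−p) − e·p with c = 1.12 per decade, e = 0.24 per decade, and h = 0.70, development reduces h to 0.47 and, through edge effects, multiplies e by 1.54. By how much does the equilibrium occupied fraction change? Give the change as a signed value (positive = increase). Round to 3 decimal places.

Before: p* = h − e/c = 0.70 − 0.24/1.12 = 0.70 − 0.2143 = 0.4857.
After: c = 1.12, e = 0.3696, h = 0.47; p* = 0.47 − 0.3696/1.12 = 0.1400.
Δp* = 0.1400 − 0.4857 = -0.3457.

-0.346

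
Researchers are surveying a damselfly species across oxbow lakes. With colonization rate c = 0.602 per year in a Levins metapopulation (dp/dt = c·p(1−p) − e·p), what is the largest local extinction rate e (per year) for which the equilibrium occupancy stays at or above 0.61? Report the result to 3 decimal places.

1 − e/c ≥ 0.61 ⇒ e ≤ c(1 − 0.61) = 0.602 × 0.3900.
e_max = 0.2348.

0.235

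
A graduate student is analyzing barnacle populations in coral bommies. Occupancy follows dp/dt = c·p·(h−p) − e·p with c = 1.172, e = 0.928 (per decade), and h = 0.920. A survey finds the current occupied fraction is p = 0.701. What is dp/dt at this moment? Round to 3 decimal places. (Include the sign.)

-0.471

Colonization term: c·p·(h−p) = 1.172×0.701×0.2190 = 0.17992.
Extinction term: e·p = 0.65053.
dp/dt = 0.17992 − 0.65053 = -0.47060.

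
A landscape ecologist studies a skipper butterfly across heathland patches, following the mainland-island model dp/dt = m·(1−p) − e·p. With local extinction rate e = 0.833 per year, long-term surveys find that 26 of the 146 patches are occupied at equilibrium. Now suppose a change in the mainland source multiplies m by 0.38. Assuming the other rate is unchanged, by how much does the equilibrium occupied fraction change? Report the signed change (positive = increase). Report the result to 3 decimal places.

Observed p* = 26/146 = 0.17808.
Balance m(1−p*) = e·p* gives m = e·p*/(1−p*) = 0.833×0.17808/0.82192 = 0.18048.
New p* = m/(m+e) = 0.06858/(0.06858+0.83300) = 0.07607.
Δp* = 0.07607 − 0.17808 = -0.10201.

-0.102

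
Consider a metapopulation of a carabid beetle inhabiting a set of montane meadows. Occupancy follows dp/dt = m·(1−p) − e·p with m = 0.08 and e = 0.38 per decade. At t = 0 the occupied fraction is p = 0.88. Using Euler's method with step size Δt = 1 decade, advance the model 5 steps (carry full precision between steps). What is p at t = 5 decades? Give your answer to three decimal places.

Update rule: p ← p + [m·(1−p) − e·p]·Δt with Δt = 1.
  1  |  dp/dt·Δt = -0.324800  |  p_1 = 0.555200
  2  |  dp/dt·Δt = -0.175392  |  p_2 = 0.379808
  3  |  dp/dt·Δt = -0.094712  |  p_3 = 0.285096
  4  |  dp/dt·Δt = -0.051144  |  p_4 = 0.233952
  5  |  dp/dt·Δt = -0.027618  |  p_5 = 0.206334

0.206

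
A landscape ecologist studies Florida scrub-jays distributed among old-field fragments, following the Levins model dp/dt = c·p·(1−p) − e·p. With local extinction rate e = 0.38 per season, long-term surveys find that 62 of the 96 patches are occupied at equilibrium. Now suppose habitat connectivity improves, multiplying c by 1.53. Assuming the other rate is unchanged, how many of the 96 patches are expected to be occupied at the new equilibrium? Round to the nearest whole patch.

Observed p* = 62/96 = 0.64583.
Balance c(1−p*) = e gives c = e/(1 − 0.64583) = 0.38/0.35417 = 1.07293.
New p* = 1 − e/c = 1 − 0.38000/1.64158 = 0.76852.
Expected occupied = 96 × 0.76852 = 73.78 ≈ 74.

74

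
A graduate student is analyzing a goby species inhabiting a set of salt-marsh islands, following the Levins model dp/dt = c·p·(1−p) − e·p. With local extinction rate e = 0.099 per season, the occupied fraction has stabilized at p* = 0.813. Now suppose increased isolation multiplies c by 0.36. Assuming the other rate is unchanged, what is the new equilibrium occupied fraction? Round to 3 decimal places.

Balance c(1−p*) = e gives c = e/(1 − 0.81300) = 0.099/0.18700 = 0.52941.
New p* = 1 − e/c = 1 − 0.09900/0.19059 = 0.48056.

0.481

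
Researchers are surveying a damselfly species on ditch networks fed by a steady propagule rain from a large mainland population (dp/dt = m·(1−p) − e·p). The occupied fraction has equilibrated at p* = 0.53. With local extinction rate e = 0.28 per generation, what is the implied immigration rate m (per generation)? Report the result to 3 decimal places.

At equilibrium m(1−p*) = e·p*, so m = e·p*/(1−p*).
m = 0.28 × 0.53 / 0.4700 = 0.1484/0.4700 = 0.3157.

0.316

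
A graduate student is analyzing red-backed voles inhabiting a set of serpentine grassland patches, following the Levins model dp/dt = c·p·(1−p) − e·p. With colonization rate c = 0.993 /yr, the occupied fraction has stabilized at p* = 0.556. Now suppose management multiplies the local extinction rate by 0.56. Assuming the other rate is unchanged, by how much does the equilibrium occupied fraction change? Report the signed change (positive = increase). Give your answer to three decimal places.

0.195

Balance c(1−p*) = e gives e = 0.993×(1 − 0.55600) = 0.44089.
New p* = 1 − e/c = 1 − 0.24690/0.99300 = 0.75136.
Δp* = 0.75136 − 0.55600 = +0.19536.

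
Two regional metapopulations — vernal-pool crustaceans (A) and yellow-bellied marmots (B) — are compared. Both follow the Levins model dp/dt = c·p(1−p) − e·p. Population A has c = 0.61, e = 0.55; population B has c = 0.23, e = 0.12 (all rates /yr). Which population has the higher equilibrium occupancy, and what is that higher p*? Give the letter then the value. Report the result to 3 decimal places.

B, 0.478

A: p*_A = 1 − 0.55/0.61 = 0.0984.
B: p*_B = 1 − 0.12/0.23 = 0.4783.
B is higher at 0.4783.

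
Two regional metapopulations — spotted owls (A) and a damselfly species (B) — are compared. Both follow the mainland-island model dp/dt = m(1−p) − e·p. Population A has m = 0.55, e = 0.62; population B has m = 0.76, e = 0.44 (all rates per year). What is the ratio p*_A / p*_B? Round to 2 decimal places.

A: p*_A = m/(m+e) = 0.55/1.1700 = 0.4701.
B: p*_B = 0.76/1.2000 = 0.6333.
p*_A / p*_B = 0.4701/0.6333 = 0.7422.

0.74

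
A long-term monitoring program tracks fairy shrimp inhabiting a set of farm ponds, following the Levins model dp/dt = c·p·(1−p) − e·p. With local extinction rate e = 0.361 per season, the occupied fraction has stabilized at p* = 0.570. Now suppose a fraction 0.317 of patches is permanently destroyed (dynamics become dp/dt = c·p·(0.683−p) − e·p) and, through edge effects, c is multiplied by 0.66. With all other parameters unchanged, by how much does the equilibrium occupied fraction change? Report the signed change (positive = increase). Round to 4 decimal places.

Balance c(1−p*) = e gives c = e/(1 − 0.57000) = 0.361/0.43000 = 0.83953.
New p* = 0.683 − e/c = 0.683 − 0.36100/0.55409 = 0.03148.
Δp* = 0.03148 − 0.57000 = -0.53852.

-0.5385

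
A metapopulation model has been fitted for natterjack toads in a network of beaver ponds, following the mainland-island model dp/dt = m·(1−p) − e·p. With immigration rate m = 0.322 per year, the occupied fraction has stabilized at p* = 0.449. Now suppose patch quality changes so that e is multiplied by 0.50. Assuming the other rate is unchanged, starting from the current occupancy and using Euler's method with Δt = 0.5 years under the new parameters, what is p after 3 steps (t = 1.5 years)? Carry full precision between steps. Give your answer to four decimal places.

Balance m(1−p*) = e·p* gives e = m(1−p*)/p* = 0.322×0.55100/0.44900 = 0.39515.
Starting from p₀ = 0.44900; update p ← p + (dp/dt)·Δt with the new parameters.
  1  |  dp/dt·Δt = +0.044355  |  p_1 = 0.493356
  2  |  dp/dt·Δt = +0.032833  |  p_2 = 0.526188
  3  |  dp/dt·Δt = +0.024303  |  p_3 = 0.550491

0.5505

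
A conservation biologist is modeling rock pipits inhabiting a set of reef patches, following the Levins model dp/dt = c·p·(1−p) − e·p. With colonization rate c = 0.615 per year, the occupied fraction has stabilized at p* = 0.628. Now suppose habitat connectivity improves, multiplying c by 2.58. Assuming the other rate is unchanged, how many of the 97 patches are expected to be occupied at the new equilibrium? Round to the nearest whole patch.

Balance c(1−p*) = e gives e = 0.615×(1 − 0.62800) = 0.22878.
New p* = 1 − e/c = 1 − 0.22878/1.58670 = 0.85581.
Expected occupied = 97 × 0.85581 = 83.01 ≈ 83.

83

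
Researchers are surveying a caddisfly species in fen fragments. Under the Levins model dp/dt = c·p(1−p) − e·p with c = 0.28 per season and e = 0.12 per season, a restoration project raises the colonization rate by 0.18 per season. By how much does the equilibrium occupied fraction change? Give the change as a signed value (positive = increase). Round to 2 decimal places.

Before: p* = 1 − 0.12/0.28 = 0.5714.
After the change, c = 0.46, e = 0.12, so p* = 1 − 0.12/0.46 = 0.7391.
Δp* = 0.7391 − 0.5714 = +0.1677.

0.17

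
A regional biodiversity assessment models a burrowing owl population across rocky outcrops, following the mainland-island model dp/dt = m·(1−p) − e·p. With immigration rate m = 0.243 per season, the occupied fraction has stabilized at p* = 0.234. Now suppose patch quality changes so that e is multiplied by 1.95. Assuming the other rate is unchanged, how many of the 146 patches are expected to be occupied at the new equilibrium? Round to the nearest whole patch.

20

Balance m(1−p*) = e·p* gives e = m(1−p*)/p* = 0.243×0.76600/0.23400 = 0.79546.
New p* = m/(m+e) = 0.24300/(0.24300+1.55115) = 0.13544.
Expected occupied = 146 × 0.13544 = 19.77 ≈ 20.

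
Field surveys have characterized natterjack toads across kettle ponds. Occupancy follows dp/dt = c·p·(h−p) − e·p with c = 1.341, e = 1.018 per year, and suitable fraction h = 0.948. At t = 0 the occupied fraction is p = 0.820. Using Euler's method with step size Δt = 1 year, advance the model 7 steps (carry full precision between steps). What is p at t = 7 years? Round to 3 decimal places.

Update rule: p ← p + [c·p·(h−p) − e·p]·Δt with Δt = 1.
  1  |  dp/dt·Δt = -0.694009  |  p_1 = 0.125991
  2  |  dp/dt·Δt = +0.010623  |  p_2 = 0.136614
  3  |  dp/dt·Δt = +0.009572  |  p_3 = 0.146186
  4  |  dp/dt·Δt = +0.008367  |  p_4 = 0.154553
  5  |  dp/dt·Δt = +0.007111  |  p_5 = 0.161664
  6  |  dp/dt·Δt = +0.005897  |  p_6 = 0.167561
  7  |  dp/dt·Δt = +0.004787  |  p_7 = 0.172348

0.172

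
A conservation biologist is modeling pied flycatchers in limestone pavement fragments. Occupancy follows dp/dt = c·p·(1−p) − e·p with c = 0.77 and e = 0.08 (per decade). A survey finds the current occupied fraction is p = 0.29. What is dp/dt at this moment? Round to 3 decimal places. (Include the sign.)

0.135

Colonization term: c·p·(1−p) = 0.77×0.29×0.7100 = 0.15854.
Extinction term: e·p = 0.02320.
dp/dt = 0.15854 − 0.02320 = 0.13534.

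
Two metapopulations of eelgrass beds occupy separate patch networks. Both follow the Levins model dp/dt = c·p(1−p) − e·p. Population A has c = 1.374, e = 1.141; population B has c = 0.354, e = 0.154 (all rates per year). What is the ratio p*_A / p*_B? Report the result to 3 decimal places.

0.300

A: p*_A = 1 − 1.141/1.374 = 0.1696.
B: p*_B = 1 − 0.154/0.354 = 0.5650.
p*_A / p*_B = 0.1696/0.5650 = 0.3002.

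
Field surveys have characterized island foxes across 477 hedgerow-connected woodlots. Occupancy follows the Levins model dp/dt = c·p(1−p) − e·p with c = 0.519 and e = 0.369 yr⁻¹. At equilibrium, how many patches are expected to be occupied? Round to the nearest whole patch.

p* = 1 − e/c = 1 − 0.369/0.519 = 0.2890.
Expected occupied patches = N × p* = 477 × 0.2890 = 137.86 ≈ 138.

138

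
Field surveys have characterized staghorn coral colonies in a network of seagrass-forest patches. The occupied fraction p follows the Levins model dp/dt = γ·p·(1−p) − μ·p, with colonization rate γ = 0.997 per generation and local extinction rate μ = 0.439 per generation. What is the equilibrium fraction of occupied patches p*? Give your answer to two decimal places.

0.56

Setting dp/dt = 0 and dividing through by p* gives γ·(1−p*) = μ.
So p* = 1 − μ/γ = 1 − 0.439/0.997 = 1 − 0.4403 = 0.5597.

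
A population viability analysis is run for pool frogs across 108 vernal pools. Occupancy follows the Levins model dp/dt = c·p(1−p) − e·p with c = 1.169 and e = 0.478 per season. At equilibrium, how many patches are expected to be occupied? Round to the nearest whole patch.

p* = 1 − e/c = 1 − 0.478/1.169 = 0.5911.
Expected occupied patches = N × p* = 108 × 0.5911 = 63.84 ≈ 64.

64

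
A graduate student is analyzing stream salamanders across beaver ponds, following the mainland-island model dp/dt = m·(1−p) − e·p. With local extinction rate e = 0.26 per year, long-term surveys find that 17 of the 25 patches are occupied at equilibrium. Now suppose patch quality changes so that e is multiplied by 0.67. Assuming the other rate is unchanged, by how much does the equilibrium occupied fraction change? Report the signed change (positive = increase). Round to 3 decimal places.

0.080

Observed p* = 17/25 = 0.68000.
Balance m(1−p*) = e·p* gives m = e·p*/(1−p*) = 0.26×0.68000/0.32000 = 0.55250.
New p* = m/(m+e) = 0.55250/(0.55250+0.17420) = 0.76029.
Δp* = 0.76029 − 0.68000 = +0.08029.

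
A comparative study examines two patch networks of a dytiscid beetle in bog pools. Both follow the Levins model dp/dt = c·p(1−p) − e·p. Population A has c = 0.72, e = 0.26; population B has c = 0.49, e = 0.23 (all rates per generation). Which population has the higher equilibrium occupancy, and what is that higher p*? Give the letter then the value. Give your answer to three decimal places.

A: p*_A = 1 − 0.26/0.72 = 0.6389.
B: p*_B = 1 − 0.23/0.49 = 0.5306.
A is higher at 0.6389.

A, 0.639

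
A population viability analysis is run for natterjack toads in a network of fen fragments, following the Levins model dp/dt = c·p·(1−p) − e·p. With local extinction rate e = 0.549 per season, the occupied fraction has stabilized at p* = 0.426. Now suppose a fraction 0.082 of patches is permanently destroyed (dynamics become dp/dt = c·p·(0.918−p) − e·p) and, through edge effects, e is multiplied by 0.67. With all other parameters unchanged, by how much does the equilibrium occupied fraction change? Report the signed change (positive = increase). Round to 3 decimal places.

0.107

Balance c(1−p*) = e gives c = e/(1 − 0.42600) = 0.549/0.57400 = 0.95645.
New p* = 0.918 − e/c = 0.918 − 0.36783/0.95645 = 0.53342.
Δp* = 0.53342 − 0.42600 = +0.10742.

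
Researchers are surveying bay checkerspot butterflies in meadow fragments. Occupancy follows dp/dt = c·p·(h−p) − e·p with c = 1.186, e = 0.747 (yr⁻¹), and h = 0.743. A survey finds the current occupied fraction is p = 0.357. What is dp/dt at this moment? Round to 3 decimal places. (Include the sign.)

Colonization term: c·p·(h−p) = 1.186×0.357×0.3860 = 0.16343.
Extinction term: e·p = 0.26668.
dp/dt = 0.16343 − 0.26668 = -0.10325.

-0.103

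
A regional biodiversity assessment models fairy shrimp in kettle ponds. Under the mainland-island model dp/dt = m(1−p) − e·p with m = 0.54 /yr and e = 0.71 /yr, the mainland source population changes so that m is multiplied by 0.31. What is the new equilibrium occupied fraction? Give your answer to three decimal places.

Before: p* = 0.54/(0.54+0.71) = 0.4320.
After: m = 0.1674, e = 0.71; p* = 0.1674/0.8774 = 0.1908.

0.191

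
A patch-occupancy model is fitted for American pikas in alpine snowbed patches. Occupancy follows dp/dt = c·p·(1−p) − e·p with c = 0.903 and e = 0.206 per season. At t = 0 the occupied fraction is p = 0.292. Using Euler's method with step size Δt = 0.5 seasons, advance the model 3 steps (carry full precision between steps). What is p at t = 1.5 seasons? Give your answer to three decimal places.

0.489

Update rule: p ← p + [c·p·(1−p) − e·p]·Δt with Δt = 0.5.
p: 0.29200 → 0.35527  (Δp = +0.06327)
p: 0.35527 → 0.42209  (Δp = +0.06682)
p: 0.42209 → 0.48875  (Δp = +0.06666)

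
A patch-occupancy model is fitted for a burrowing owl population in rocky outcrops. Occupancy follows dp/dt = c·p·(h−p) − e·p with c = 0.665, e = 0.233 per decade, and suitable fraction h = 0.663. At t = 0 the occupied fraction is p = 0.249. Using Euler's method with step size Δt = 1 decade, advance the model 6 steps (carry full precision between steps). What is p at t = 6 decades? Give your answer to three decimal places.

0.293

Update rule: p ← p + [c·p·(h−p) − e·p]·Δt with Δt = 1.
p: 0.24900 → 0.25954  (Δp = +0.01054)
p: 0.25954 → 0.26870  (Δp = +0.00916)
p: 0.26870 → 0.27655  (Δp = +0.00785)
p: 0.27655 → 0.28318  (Δp = +0.00663)
p: 0.28318 → 0.28873  (Δp = +0.00554)
p: 0.28873 → 0.29331  (Δp = +0.00459)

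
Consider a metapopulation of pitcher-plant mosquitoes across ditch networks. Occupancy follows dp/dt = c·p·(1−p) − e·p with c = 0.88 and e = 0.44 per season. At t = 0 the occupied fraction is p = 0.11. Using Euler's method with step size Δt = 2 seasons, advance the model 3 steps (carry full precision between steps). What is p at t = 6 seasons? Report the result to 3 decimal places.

Update rule: p ← p + [c·p·(1−p) − e·p]·Δt with Δt = 2.
t = 2: p = 0.11000 + (+0.07550) = 0.18550
t = 4: p = 0.18550 + (+0.10268) = 0.28818
t = 6: p = 0.28818 + (+0.10743) = 0.39562

0.396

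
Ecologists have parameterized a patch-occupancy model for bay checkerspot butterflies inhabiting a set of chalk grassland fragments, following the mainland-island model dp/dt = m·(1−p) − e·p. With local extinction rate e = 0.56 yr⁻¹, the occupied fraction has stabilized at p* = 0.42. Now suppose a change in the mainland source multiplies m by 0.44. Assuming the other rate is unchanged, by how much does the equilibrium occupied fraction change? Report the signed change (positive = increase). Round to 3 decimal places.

Balance m(1−p*) = e·p* gives m = e·p*/(1−p*) = 0.56×0.42000/0.58000 = 0.40552.
New p* = m/(m+e) = 0.17843/(0.17843+0.56000) = 0.24163.
Δp* = 0.24163 − 0.42000 = -0.17837.

-0.178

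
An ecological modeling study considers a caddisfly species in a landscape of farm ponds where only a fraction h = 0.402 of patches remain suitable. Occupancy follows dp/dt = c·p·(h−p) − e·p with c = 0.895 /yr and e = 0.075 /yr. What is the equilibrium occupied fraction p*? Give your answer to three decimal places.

Setting dp/dt = 0 and dividing by p* gives c·(h−p*) = e.
So p* = h − e/c = 0.402 − 0.075/0.895 = 0.402 − 0.0838 = 0.3182.

0.318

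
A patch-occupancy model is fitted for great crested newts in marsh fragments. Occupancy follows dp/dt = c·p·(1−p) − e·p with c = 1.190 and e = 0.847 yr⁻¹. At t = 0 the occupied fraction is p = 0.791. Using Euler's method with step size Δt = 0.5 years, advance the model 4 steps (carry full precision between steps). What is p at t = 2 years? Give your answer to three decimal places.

Update rule: p ← p + [c·p·(1−p) − e·p]·Δt with Δt = 0.5.
  1  |  dp/dt·Δt = -0.236624  |  p_1 = 0.554376
  2  |  dp/dt·Δt = -0.087788  |  p_2 = 0.466589
  3  |  dp/dt·Δt = -0.049515  |  p_3 = 0.417074
  4  |  dp/dt·Δt = -0.031973  |  p_4 = 0.385102

0.385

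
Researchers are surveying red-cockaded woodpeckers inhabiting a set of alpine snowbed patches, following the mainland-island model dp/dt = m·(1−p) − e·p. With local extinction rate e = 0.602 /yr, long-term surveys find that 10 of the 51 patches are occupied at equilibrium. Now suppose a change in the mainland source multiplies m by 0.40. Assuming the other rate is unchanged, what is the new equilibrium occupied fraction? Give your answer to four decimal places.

Observed p* = 10/51 = 0.19608.
Balance m(1−p*) = e·p* gives m = e·p*/(1−p*) = 0.602×0.19608/0.80392 = 0.14683.
New p* = m/(m+e) = 0.05873/(0.05873+0.60200) = 0.08889.

0.0889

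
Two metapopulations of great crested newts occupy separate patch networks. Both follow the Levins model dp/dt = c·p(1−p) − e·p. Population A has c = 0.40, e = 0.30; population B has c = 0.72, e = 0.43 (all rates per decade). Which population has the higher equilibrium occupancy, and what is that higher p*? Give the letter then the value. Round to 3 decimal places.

A: p*_A = 1 − 0.30/0.40 = 0.2500.
B: p*_B = 1 − 0.43/0.72 = 0.4028.
B is higher at 0.4028.

B, 0.403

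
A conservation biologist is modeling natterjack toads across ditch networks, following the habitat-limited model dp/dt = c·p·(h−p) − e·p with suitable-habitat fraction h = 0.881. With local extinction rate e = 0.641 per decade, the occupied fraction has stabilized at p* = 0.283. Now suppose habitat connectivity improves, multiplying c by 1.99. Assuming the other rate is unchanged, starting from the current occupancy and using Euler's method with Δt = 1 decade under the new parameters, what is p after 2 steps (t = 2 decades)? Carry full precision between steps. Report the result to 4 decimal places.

0.5789

Balance c(h−p*) = e gives c = e/(0.881 − 0.28300) = 0.641/0.59800 = 1.07191.
Starting from p₀ = 0.28300; update p ← p + (dp/dt)·Δt with the new parameters.
p: 0.28300 → 0.46259  (Δp = +0.17959)
p: 0.46259 → 0.57893  (Δp = +0.11635)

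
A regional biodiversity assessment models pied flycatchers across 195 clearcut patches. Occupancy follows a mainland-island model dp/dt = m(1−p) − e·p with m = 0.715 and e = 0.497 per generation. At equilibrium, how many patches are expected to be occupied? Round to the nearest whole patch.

115

p* = m/(m+e) = 0.715/1.2120 = 0.5899.
Expected occupied patches = N × p* = 195 × 0.5899 = 115.04 ≈ 115.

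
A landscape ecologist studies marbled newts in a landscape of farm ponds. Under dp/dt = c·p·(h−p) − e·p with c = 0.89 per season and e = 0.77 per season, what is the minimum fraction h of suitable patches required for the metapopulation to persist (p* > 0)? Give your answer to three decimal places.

p* = h − e/c is positive only when h > e/c.
h_min = e/c = 0.77/0.89 = 0.8652.

0.865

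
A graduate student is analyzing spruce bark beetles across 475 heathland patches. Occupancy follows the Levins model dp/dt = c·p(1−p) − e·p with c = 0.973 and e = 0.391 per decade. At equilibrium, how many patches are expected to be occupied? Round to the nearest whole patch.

284

p* = 1 − e/c = 1 − 0.391/0.973 = 0.5982.
Expected occupied patches = N × p* = 475 × 0.5982 = 284.12 ≈ 284.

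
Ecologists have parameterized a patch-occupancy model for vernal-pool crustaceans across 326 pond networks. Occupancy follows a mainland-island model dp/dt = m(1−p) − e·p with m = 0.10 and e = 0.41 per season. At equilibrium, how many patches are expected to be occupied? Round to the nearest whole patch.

64

p* = m/(m+e) = 0.10/0.5100 = 0.1961.
Expected occupied patches = N × p* = 326 × 0.1961 = 63.92 ≈ 64.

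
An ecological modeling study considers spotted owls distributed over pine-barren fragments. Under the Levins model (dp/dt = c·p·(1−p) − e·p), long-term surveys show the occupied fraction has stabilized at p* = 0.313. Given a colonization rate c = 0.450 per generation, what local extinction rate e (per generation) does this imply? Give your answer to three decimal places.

At equilibrium c(1−p*) = e.
e = 0.450 × (1 − 0.313) = 0.450 × 0.6870 = 0.3092.

0.309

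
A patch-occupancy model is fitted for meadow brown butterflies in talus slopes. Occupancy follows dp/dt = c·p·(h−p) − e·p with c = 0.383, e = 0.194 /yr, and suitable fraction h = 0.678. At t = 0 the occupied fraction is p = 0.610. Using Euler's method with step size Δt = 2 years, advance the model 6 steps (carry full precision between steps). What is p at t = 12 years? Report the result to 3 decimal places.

Update rule: p ← p + [c·p·(h−p) − e·p]·Δt with Δt = 2.
step 1: Δp = -0.20491, p = 0.40509
step 2: Δp = -0.07249, p = 0.33260
step 3: Δp = -0.04105, p = 0.29155
step 4: Δp = -0.02682, p = 0.26473
step 5: Δp = -0.01891, p = 0.24582
step 6: Δp = -0.01400, p = 0.23182

0.232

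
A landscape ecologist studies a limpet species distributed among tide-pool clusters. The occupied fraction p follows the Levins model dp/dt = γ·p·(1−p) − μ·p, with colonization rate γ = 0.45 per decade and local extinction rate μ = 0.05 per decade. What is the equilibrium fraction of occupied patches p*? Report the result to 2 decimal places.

At equilibrium, colonization balances extinction: γ·p*·(1−p*) = μ·p*.
So p* = 1 − μ/γ = 1 − 0.05/0.45 = 1 − 0.1111 = 0.8889.

0.89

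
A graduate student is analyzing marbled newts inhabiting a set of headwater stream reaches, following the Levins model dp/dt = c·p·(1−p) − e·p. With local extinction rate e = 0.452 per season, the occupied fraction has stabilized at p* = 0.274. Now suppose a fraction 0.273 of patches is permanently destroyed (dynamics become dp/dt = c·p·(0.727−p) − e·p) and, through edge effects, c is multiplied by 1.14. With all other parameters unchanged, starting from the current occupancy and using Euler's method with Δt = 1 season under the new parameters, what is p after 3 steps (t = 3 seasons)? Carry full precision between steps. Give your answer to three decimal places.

Balance c(1−p*) = e gives c = e/(1 − 0.27400) = 0.452/0.72600 = 0.62259.
Starting from p₀ = 0.27400; update p ← p + (dp/dt)·Δt with the new parameters.
  1  |  dp/dt·Δt = -0.035752  |  p_1 = 0.238248
  2  |  dp/dt·Δt = -0.025042  |  p_2 = 0.213206
  3  |  dp/dt·Δt = -0.018620  |  p_3 = 0.194586

0.195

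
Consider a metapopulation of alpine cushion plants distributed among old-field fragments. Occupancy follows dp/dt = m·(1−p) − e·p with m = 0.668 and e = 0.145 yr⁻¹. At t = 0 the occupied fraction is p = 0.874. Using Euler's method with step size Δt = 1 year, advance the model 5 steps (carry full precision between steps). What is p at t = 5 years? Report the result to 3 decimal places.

0.822

Update rule: p ← p + [m·(1−p) − e·p]·Δt with Δt = 1.
t = 1: p = 0.87400 + (-0.04256) = 0.83144
t = 2: p = 0.83144 + (-0.00796) = 0.82348
t = 3: p = 0.82348 + (-0.00149) = 0.82199
t = 4: p = 0.82199 + (-0.00028) = 0.82171
t = 5: p = 0.82171 + (-0.00005) = 0.82166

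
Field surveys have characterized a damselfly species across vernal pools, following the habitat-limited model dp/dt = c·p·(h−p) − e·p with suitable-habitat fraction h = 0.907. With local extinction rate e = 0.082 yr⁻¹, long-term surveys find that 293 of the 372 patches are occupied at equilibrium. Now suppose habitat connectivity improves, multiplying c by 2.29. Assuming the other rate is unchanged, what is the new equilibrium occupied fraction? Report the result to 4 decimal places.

Observed p* = 293/372 = 0.78763.
Balance c(h−p*) = e gives c = e/(0.907 − 0.78763) = 0.082/0.11937 = 0.68694.
New p* = 0.907 − e/c = 0.907 − 0.08200/1.57309 = 0.85487.

0.8549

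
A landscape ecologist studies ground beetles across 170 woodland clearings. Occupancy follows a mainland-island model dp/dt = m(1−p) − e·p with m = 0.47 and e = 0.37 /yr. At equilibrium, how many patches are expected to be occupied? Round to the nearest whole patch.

95

p* = m/(m+e) = 0.47/0.8400 = 0.5595.
Expected occupied patches = N × p* = 170 × 0.5595 = 95.12 ≈ 95.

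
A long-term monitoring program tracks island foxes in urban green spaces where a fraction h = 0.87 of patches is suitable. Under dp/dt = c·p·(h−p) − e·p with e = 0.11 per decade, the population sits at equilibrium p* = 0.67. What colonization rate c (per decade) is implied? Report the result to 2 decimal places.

0.55

At equilibrium c(h−p*) = e, so c = e/(h−p*).
c = 0.11/(0.87 − 0.67) = 0.11/0.2000 = 0.5500.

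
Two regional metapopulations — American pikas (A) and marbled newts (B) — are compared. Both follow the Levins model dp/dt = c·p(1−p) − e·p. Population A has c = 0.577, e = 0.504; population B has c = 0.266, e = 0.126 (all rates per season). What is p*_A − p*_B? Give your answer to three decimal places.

A: p*_A = 1 − 0.504/0.577 = 0.1265.
B: p*_B = 1 − 0.126/0.266 = 0.5263.
p*_A − p*_B = 0.1265 − 0.5263 = -0.3998.

-0.400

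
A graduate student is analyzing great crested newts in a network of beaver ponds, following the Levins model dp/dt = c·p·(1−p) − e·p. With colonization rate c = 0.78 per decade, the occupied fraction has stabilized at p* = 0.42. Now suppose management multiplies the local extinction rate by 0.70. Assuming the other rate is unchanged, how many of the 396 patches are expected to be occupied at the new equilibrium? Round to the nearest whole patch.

Balance c(1−p*) = e gives e = 0.78×(1 − 0.42000) = 0.45240.
New p* = 1 − e/c = 1 − 0.31668/0.78000 = 0.59400.
Expected occupied = 396 × 0.59400 = 235.22 ≈ 235.

235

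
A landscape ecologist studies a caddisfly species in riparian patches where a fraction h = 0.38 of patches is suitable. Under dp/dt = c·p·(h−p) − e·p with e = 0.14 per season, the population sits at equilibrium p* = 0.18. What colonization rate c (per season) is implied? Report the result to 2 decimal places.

0.70

At equilibrium c(h−p*) = e, so c = e/(h−p*).
c = 0.14/(0.38 − 0.18) = 0.14/0.2000 = 0.7000.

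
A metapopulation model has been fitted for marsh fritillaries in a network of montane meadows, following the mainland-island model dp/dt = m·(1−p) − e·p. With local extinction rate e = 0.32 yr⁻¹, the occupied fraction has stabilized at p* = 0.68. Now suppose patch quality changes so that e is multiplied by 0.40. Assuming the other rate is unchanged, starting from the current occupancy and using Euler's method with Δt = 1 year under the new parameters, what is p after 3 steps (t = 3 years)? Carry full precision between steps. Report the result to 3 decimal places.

Balance m(1−p*) = e·p* gives m = e·p*/(1−p*) = 0.32×0.68000/0.32000 = 0.68000.
Starting from p₀ = 0.68000; update p ← p + (dp/dt)·Δt with the new parameters.
t = 1: p = 0.68000 + (+0.13056) = 0.81056
t = 2: p = 0.81056 + (+0.02507) = 0.83563
t = 3: p = 0.83563 + (+0.00481) = 0.84044

0.840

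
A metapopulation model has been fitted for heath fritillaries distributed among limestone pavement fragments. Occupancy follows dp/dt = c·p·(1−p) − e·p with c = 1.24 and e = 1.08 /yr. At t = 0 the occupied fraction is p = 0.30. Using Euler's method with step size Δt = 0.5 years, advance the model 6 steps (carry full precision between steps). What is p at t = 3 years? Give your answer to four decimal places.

0.1932

Update rule: p ← p + [c·p·(1−p) − e·p]·Δt with Δt = 0.5.
p: 0.30000 → 0.26820  (Δp = -0.03180)
p: 0.26820 → 0.24506  (Δp = -0.02314)
p: 0.24506 → 0.22743  (Δp = -0.01763)
p: 0.22743 → 0.21356  (Δp = -0.01387)
p: 0.21356 → 0.20236  (Δp = -0.01119)
p: 0.20236 → 0.19316  (Δp = -0.00920)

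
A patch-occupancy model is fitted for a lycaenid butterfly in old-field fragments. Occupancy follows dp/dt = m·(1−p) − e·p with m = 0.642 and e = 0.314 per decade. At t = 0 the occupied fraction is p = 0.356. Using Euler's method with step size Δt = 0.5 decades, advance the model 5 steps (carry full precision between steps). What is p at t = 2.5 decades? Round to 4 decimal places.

Update rule: p ← p + [m·(1−p) − e·p]·Δt with Δt = 0.5.
step 1: Δp = +0.15083, p = 0.50683
step 2: Δp = +0.07873, p = 0.58557
step 3: Δp = +0.04110, p = 0.62667
step 4: Δp = +0.02145, p = 0.64812
step 5: Δp = +0.01120, p = 0.65932

0.6593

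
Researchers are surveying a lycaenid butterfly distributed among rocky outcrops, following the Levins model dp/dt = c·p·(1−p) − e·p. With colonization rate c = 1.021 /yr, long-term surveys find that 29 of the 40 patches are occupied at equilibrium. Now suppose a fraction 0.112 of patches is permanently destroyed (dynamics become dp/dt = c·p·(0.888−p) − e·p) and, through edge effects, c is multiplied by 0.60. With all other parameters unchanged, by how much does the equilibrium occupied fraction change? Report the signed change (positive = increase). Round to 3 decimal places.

Observed p* = 29/40 = 0.72500.
Balance c(1−p*) = e gives e = 1.021×(1 − 0.72500) = 0.28077.
New p* = 0.888 − e/c = 0.888 − 0.28077/0.61260 = 0.42967.
Δp* = 0.42967 − 0.72500 = -0.29533.

-0.295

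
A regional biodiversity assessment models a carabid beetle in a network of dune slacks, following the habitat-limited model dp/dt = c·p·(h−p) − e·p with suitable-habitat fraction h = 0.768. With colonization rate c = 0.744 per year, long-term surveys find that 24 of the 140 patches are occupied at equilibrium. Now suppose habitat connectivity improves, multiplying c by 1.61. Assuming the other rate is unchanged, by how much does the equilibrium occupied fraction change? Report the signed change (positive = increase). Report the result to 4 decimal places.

0.2260

Observed p* = 24/140 = 0.17143.
Balance c(h−p*) = e gives e = 0.744×(0.768 − 0.17143) = 0.44385.
New p* = 0.768 − e/c = 0.768 − 0.44385/1.19784 = 0.39746.
Δp* = 0.39746 − 0.17143 = +0.22603.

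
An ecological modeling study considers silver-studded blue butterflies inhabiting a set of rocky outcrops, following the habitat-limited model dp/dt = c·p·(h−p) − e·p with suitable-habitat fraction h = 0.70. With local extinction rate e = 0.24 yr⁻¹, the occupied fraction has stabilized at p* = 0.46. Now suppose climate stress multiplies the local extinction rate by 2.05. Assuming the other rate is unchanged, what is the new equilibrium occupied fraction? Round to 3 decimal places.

0.208

Balance c(h−p*) = e gives c = e/(0.7 − 0.46000) = 0.24/0.24000 = 1.00000.
New p* = 0.7 − e/c = 0.7 − 0.49200/1.00000 = 0.20800.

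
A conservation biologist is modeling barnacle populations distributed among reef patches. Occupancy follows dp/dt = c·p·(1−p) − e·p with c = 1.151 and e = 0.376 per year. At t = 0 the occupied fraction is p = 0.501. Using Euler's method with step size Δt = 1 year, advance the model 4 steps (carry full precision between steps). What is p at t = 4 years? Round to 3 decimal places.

0.672

Update rule: p ← p + [c·p·(1−p) − e·p]·Δt with Δt = 1.
t = 1: p = 0.50100 + (+0.09937) = 0.60037
t = 2: p = 0.60037 + (+0.05041) = 0.65079
t = 3: p = 0.65079 + (+0.01688) = 0.66767
t = 4: p = 0.66767 + (+0.00435) = 0.67202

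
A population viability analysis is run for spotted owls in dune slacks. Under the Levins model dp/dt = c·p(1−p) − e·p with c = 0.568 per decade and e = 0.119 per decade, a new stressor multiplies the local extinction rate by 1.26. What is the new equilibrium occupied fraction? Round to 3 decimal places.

0.736

Before: p* = 1 − 0.119/0.568 = 0.7905.
After the change, c = 0.568, e = 0.14994, so p* = 1 − 0.14994/0.568 = 0.7360.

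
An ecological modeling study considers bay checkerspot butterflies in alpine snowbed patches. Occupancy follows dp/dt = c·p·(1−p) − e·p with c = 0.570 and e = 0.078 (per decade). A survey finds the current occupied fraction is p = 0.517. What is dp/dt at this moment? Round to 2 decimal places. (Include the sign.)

0.10

Colonization term: c·p·(1−p) = 0.570×0.517×0.4830 = 0.14234.
Extinction term: e·p = 0.04033.
dp/dt = 0.14234 − 0.04033 = 0.10201.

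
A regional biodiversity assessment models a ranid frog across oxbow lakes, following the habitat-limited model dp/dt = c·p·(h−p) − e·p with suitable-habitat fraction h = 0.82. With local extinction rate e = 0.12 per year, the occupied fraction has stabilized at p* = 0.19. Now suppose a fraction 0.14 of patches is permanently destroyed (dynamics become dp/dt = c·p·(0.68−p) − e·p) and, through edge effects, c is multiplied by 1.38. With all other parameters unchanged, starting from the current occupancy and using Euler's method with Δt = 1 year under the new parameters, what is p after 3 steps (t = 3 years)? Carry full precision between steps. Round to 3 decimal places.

Balance c(h−p*) = e gives c = e/(0.82 − 0.19000) = 0.12/0.63000 = 0.19048.
Starting from p₀ = 0.19000; update p ← p + (dp/dt)·Δt with the new parameters.
p: 0.19000 → 0.19167  (Δp = +0.00167)
p: 0.19167 → 0.19327  (Δp = +0.00160)
p: 0.19327 → 0.19481  (Δp = +0.00153)

0.195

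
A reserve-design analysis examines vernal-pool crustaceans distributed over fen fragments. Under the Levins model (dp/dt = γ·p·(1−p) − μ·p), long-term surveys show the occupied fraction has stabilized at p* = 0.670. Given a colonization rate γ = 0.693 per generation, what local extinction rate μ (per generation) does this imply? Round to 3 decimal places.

At equilibrium γ(1−p*) = μ.
μ = 0.693 × (1 − 0.670) = 0.693 × 0.3300 = 0.2287.

0.229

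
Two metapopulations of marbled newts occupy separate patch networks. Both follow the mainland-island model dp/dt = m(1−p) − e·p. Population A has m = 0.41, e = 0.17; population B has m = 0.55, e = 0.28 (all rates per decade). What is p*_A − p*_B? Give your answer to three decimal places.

0.044

A: p*_A = m/(m+e) = 0.41/0.5800 = 0.7069.
B: p*_B = 0.55/0.8300 = 0.6627.
p*_A − p*_B = 0.7069 − 0.6627 = 0.0442.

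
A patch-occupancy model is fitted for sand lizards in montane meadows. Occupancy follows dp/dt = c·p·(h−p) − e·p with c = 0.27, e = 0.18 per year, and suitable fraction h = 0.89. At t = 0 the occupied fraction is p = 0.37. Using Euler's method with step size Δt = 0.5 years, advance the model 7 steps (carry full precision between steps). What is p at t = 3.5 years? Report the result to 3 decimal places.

Update rule: p ← p + [c·p·(h−p) − e·p]·Δt with Δt = 0.5.
  1  |  dp/dt·Δt = -0.007326  |  p_1 = 0.362674
  2  |  dp/dt·Δt = -0.006822  |  p_2 = 0.355852
  3  |  dp/dt·Δt = -0.006366  |  p_3 = 0.349486
  4  |  dp/dt·Δt = -0.005952  |  p_4 = 0.343534
  5  |  dp/dt·Δt = -0.005575  |  p_5 = 0.337959
  6  |  dp/dt·Δt = -0.005230  |  p_6 = 0.332729
  7  |  dp/dt·Δt = -0.004914  |  p_7 = 0.327815

0.328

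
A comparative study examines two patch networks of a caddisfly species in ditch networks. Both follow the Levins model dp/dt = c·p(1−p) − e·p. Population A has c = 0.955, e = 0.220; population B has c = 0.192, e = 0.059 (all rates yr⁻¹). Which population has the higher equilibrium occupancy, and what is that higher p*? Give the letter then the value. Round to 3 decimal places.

A, 0.770

A: p*_A = 1 − 0.220/0.955 = 0.7696.
B: p*_B = 1 − 0.059/0.192 = 0.6927.
A is higher at 0.7696.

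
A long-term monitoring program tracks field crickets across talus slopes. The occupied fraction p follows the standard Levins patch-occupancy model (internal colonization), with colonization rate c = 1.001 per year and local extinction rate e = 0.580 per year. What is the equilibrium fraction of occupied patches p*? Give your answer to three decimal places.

0.421

At equilibrium, colonization balances extinction: c·p*·(1−p*) = e·p*.
So p* = 1 − e/c = 1 − 0.580/1.001 = 1 − 0.5794 = 0.4206.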